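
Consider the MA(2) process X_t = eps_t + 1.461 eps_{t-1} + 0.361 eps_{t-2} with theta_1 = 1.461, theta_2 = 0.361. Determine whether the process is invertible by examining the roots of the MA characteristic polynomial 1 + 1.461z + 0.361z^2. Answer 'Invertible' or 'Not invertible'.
\text{Not invertible}

The MA(q) characteristic polynomial is P(z) = 1 + 1.461z + 0.361z^2.
Invertibility requires all roots to lie outside the unit circle, i.e. |z| > 1 for every root.
Set 1 + (1.461) z + (0.361) z^2 = 0, i.e. a z^2 + b z + c = 0 with a = 0.361, b = 1.461, c = 1.
Discriminant D = b^2 - 4ac = (1.461)^2 - 4*(0.361)*1 = 2.134521 - (1.444) = 0.690521.
D >= 0, so the roots are real: z = (-b +/- sqrt(D)) / (2a) = (-1.461 +/- 0.830976) / (0.722).
  z_1 = (-1.461 + 0.830976) / (0.722) = -0.8726,   |z_1| = 0.8726.
  z_2 = (-1.461 - 0.830976) / (0.722) = -3.1745,   |z_2| = 3.1745.
Moduli of all roots: 0.8726, 3.1745.
All moduli strictly greater than 1? No.
Verdict: Not invertible.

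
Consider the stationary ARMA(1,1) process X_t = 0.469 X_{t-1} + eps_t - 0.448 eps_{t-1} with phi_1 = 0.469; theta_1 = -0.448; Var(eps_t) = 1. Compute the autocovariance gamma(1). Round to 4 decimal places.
\gamma(1) = 0.0213

Multiply the model equation by X_{t-k} and take expectations. With theta_0 = psi_0 = 1 and psi_j the MA(infinity) weights, this gives
  gamma(k) - sum_i phi_i gamma(k-i) = c_k,
  c_k = sigma^2 * sum_{j=k..q} theta_j psi_{j-k}   (c_k = 0 for k > q),
using gamma(-m) = gamma(m).
psi-weights needed (psi_j = theta_j + sum_i phi_i psi_{j-i}):
  psi_1 = theta_1 + phi_1 = -0.448 + (0.469) = 0.021
Right-hand sides:
  c_0 = sigma^2 (1 + theta_1 psi_1) = 1 * (1 + (-0.448)(0.021)) = 1 * 0.990592 = 0.990592
  c_1 = sigma^2 theta_1 = 1 * (-0.448) = -0.448
  c_2 = 0
Equations for k = 0 and k = 1 (AR order 1):
  gamma(0) = phi_1 gamma(1) + c_0
  gamma(1) = phi_1 gamma(0) + c_1
Substituting the second into the first: gamma(0) (1 - phi_1^2) = c_0 + phi_1 c_1, so
  gamma(0) = (c_0 + phi_1 c_1) / (1 - phi_1^2) = (0.990592 + (0.469)(-0.448)) / (1 - (0.469)^2) = 0.78048 / 0.780039 = 1.000565.
  gamma(1) = phi_1 gamma(0) + c_1 = (0.469)(1.000565) + (-0.448) = 0.021265.
Therefore gamma(1) = 0.0213 (to 4 decimal places).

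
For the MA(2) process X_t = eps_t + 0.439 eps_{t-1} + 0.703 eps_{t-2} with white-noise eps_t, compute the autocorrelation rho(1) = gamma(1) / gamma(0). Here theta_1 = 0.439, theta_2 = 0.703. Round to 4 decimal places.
\rho(1) = 0.4432

For an MA(q) process with theta_0 = 1, the autocovariance is
  gamma(k) = sigma^2 * sum_{i=0..q-k} theta_i * theta_{i+k},
and rho(k) = gamma(k) / gamma(0). Sigma^2 cancels.
  numerator   = (1)*(0.439) + (0.439)*(0.703) = 0.747617.
  denominator = (1)^2 + (0.439)^2 + (0.703)^2 = 1.68693.
  rho(1) = 0.747617 / 1.68693 = 0.4432.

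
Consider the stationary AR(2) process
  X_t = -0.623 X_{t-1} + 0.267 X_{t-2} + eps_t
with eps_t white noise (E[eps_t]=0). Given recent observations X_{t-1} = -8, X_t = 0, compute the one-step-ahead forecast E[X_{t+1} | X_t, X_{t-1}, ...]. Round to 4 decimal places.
E[X_{t+1} \mid \mathcal F_t] = -2.1360

For an AR(p) model X_t = c + sum_i phi_i X_{t-i} + eps_t, the
one-step-ahead conditional mean is
  E[X_{t+1} | X_t, ...] = c + sum_i phi_i X_{t+1-i}.
Substitute known values:
  E[X_{t+1} | ...] = (-0.623) * (0) + (0.267) * (-8)
                   = -2.1360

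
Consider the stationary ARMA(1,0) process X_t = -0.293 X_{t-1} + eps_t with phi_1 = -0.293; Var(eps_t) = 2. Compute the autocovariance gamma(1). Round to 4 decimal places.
\gamma(1) = -0.6410

Multiply the model equation by X_{t-k} and take expectations. With theta_0 = psi_0 = 1 and psi_j the MA(infinity) weights, this gives
  gamma(k) - sum_i phi_i gamma(k-i) = c_k,
  c_k = sigma^2 * sum_{j=k..q} theta_j psi_{j-k}   (c_k = 0 for k > q),
using gamma(-m) = gamma(m).
Pure AR (q = 0): c_0 = sigma^2 = 2, c_k = 0 for k >= 1.
Equations for k = 0 and k = 1 (AR order 1):
  gamma(0) = phi_1 gamma(1) + c_0
  gamma(1) = phi_1 gamma(0) + c_1
Substituting the second into the first: gamma(0) (1 - phi_1^2) = c_0 + phi_1 c_1, so
  gamma(0) = c_0 / (1 - phi_1^2) = 2 / (1 - (-0.293)^2) = 2 / 0.914151 = 2.187822.
  gamma(1) = phi_1 gamma(0) = (-0.293)(2.187822) = -0.641032.
Therefore gamma(1) = -0.6410 (to 4 decimal places).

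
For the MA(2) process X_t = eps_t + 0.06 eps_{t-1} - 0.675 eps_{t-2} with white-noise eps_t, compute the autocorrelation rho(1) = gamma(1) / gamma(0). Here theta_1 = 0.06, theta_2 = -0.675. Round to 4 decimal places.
\rho(1) = 0.0134

For an MA(q) process with theta_0 = 1, the autocovariance is
  gamma(k) = sigma^2 * sum_{i=0..q-k} theta_i * theta_{i+k},
and rho(k) = gamma(k) / gamma(0). Sigma^2 cancels.
  numerator   = (1)*(0.06) + (0.06)*(-0.675) = 0.0195.
  denominator = (1)^2 + (0.06)^2 + (-0.675)^2 = 1.459225.
  rho(1) = 0.0195 / 1.459225 = 0.0134.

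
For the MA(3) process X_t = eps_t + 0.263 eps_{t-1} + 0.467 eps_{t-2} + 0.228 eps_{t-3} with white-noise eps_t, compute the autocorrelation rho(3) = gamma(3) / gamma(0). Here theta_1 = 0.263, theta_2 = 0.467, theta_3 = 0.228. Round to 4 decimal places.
\rho(3) = 0.1702

For an MA(q) process with theta_0 = 1, the autocovariance is
  gamma(k) = sigma^2 * sum_{i=0..q-k} theta_i * theta_{i+k},
and rho(k) = gamma(k) / gamma(0). Sigma^2 cancels.
  numerator   = (1)*(0.228) = 0.228.
  denominator = (1)^2 + (0.263)^2 + (0.467)^2 + (0.228)^2 = 1.339242.
  rho(3) = 0.228 / 1.339242 = 0.1702.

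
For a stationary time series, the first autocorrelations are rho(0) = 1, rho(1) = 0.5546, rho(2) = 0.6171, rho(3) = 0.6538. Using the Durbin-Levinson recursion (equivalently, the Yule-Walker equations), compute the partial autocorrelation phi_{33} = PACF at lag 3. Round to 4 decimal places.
\phi_{33} = 0.3910

The PACF at lag k is phi_{kk}, the last component of the solution
to the Yule-Walker system G_k phi = r_k where
  (G_k)_{ij} = rho(|i - j|), (r_k)_i = rho(i), i,j = 1..k.
Equivalently, Durbin-Levinson gives phi_{kk} iteratively:
  phi_{11} = rho(1)
  phi_{kk} = [rho(k) - sum_{j=1..k-1} phi_{k-1,j} rho(k-j)]
            / [1 - sum_{j=1..k-1} phi_{k-1,j} rho(j)],
  phi_{k,j} = phi_{k-1,j} - phi_{kk} phi_{k-1,k-j},  j = 1..k-1.
Step k = 1:
  phi_11 = rho(1) = 0.5546.
Step k = 2:
  phi_22 = [rho(2) - phi_11 rho(1)] / [1 - phi_11 rho(1)] = [0.6171 - (0.5546)(0.5546)] / [1 - (0.5546)(0.5546)]
         = 0.30951884 / 0.69241884 = 0.447011.
  Update: phi_21 = phi_11 - phi_22 phi_11 = 0.5546 - (0.447011)(0.5546) = 0.306688.
Step k = 3:
  phi_33 = [rho(3) - phi_21 rho(2) - phi_22 rho(1)] / [1 - phi_21 rho(1) - phi_22 rho(2)]
    numerator   = 0.6538 - (0.306688)(0.6171) - (0.447011)(0.5546) = 0.21663072
    denominator = 1 - (0.306688)(0.5546) - (0.447011)(0.6171) = 0.55406051
  phi_33 = 0.21663072 / 0.55406051 = 0.391.
Therefore phi_{33} = 0.3910.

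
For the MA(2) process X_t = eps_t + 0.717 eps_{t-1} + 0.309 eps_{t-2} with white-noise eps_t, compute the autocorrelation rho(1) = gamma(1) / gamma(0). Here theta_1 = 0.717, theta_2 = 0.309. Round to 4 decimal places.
\rho(1) = 0.5831

For an MA(q) process with theta_0 = 1, the autocovariance is
  gamma(k) = sigma^2 * sum_{i=0..q-k} theta_i * theta_{i+k},
and rho(k) = gamma(k) / gamma(0). Sigma^2 cancels.
  numerator   = (1)*(0.717) + (0.717)*(0.309) = 0.938553.
  denominator = (1)^2 + (0.717)^2 + (0.309)^2 = 1.60957.
  rho(1) = 0.938553 / 1.60957 = 0.5831.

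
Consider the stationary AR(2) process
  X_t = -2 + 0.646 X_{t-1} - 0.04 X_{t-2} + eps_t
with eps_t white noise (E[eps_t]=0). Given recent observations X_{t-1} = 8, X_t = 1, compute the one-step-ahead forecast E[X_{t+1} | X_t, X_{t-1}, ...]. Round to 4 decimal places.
E[X_{t+1} \mid \mathcal F_t] = -1.6740

For an AR(p) model X_t = c + sum_i phi_i X_{t-i} + eps_t, the
one-step-ahead conditional mean is
  E[X_{t+1} | X_t, ...] = c + sum_i phi_i X_{t+1-i}.
Substitute known values:
  E[X_{t+1} | ...] = -2 + (0.646) * (1) + (-0.04) * (8)
                   = -1.6740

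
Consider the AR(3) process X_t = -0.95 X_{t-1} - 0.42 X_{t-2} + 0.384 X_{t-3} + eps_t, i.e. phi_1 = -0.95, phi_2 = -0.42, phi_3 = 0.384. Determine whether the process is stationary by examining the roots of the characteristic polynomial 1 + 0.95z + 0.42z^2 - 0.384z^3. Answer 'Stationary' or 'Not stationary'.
\text{Stationary}

The AR(p) characteristic polynomial is P(z) = 1 + 0.95z + 0.42z^2 - 0.384z^3.
Stationarity requires all roots to lie outside the unit circle, i.e. |z| > 1 for every root.
Degree 3: look for a simple real root z0 first, then factor out (1 - z/z0) and solve the remaining quadratic.
Testing z0 = 2.5: P(2.5) = 1 + (0.95)(2.5) + (0.42)(2.5)^2 + (-0.384)(2.5)^3
  = 1 + (2.375) + (2.625) + (-6) = 0.  So z_0 = 2.5 is a root, |z_0| = 2.5.
Divide out the factor (1 - 0.4 z) = (1 - z/z0) (since 1/z0 = 0.4):
  P(z) = (1 - 0.4 z)(1 + (1.35) z + (0.96) z^2)
  [check: z-coef 1.35 - (0.4) = 0.95; z^2-coef 0.96 - (0.4)(1.35) = 0.42; z^3-coef -(0.4)(0.96) = -0.384.]
Remaining roots from the quadratic factor 1 + (1.35) z + (0.96) z^2:
  Set 1 + (1.35) z + (0.96) z^2 = 0, i.e. a z^2 + b z + c = 0 with a = 0.96, b = 1.35, c = 1.
  Discriminant D = b^2 - 4ac = (1.35)^2 - 4*(0.96)*1 = 1.8225 - (3.84) = -2.0175.
  D < 0, so the roots are the complex-conjugate pair z = (-b +/- i sqrt(-D)) / (2a) = -0.7031 +/- 0.7398i.
  For a conjugate pair |z|^2 = z * conj(z) = (product of roots) = c/a = 1/(0.96) = 1.041667, so |z| = sqrt(1.041667) = 1.0206 for both roots.
Moduli of all roots: 2.5000, 1.0206, 1.0206.
All moduli strictly greater than 1? Yes.
Verdict: Stationary.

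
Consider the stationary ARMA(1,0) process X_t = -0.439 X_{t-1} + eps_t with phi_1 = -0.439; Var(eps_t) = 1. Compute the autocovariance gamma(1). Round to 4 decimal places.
\gamma(1) = -0.5438

Multiply the model equation by X_{t-k} and take expectations. With theta_0 = psi_0 = 1 and psi_j the MA(infinity) weights, this gives
  gamma(k) - sum_i phi_i gamma(k-i) = c_k,
  c_k = sigma^2 * sum_{j=k..q} theta_j psi_{j-k}   (c_k = 0 for k > q),
using gamma(-m) = gamma(m).
Pure AR (q = 0): c_0 = sigma^2 = 1, c_k = 0 for k >= 1.
Equations for k = 0 and k = 1 (AR order 1):
  gamma(0) = phi_1 gamma(1) + c_0
  gamma(1) = phi_1 gamma(0) + c_1
Substituting the second into the first: gamma(0) (1 - phi_1^2) = c_0 + phi_1 c_1, so
  gamma(0) = c_0 / (1 - phi_1^2) = 1 / (1 - (-0.439)^2) = 1 / 0.807279 = 1.238729.
  gamma(1) = phi_1 gamma(0) = (-0.439)(1.238729) = -0.543802.
Therefore gamma(1) = -0.5438 (to 4 decimal places).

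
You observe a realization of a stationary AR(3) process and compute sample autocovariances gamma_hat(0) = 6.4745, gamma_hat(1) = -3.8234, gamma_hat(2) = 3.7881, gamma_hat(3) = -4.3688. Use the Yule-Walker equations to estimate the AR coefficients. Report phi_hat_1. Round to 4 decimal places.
\hat\phi_{1} = -0.2220

The Yule-Walker equations for an AR(p) process read, in matrix form,
  Gamma_p phi = r_p,   with   (Gamma_p)_{ij} = gamma(|i - j|),
                       (r_p)_i = gamma(i),   i,j = 1..p.
Substitute the sample gammas (Toeplitz matrix and right-hand side of size 3):
  Gamma_p = [[6.4745, -3.8234, 3.7881], [-3.8234, 6.4745, -3.8234], [3.7881, -3.8234, 6.4745]]
  r_p     = [-3.8234, 3.7881, -4.3688]
Written out (R1..R3):
  (R1) 6.4745 phi_1 - 3.8234 phi_2 + 3.7881 phi_3 = -3.8234
  (R2) -3.8234 phi_1 + 6.4745 phi_2 - 3.8234 phi_3 = 3.7881
  (R3) 3.7881 phi_1 - 3.8234 phi_2 + 6.4745 phi_3 = -4.3688
Gaussian elimination:
  R2 <- R2 - (-3.8234/6.4745) R1 = R2 - (-0.590532) R1:  4.21666 phi_2 - 1.586405 phi_3 = 1.53026
  R3 <- R3 - (3.7881/6.4745) R1 = R3 - (0.58508) R1:  -1.586405 phi_2 + 4.258159 phi_3 = -2.131805
  R3 <- R3 - (-1.586405/4.21666) R2 = R3 - (-0.376223) R2:  3.661316 phi_3 = -1.556086
Back-substitution:
  phi_hat_3 = -1.556086 / 3.661316 = -0.425007
  phi_hat_2 = (1.53026 - (-1.586405)(-0.425007)) / 4.21666 = 0.20301
  phi_hat_1 = (-3.8234 - (-3.8234)(0.20301) - (3.7881)(-0.425007)) / 6.4745 = -0.221985
So phi_hat = [-0.2220, 0.2030, -0.4250].
Therefore phi_hat_1 = -0.2220.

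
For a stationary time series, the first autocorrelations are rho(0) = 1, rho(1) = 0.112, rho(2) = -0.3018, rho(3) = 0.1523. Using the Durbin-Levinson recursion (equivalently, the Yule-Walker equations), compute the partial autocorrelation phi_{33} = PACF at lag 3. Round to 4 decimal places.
\phi_{33} = 0.2620

The PACF at lag k is phi_{kk}, the last component of the solution
to the Yule-Walker system G_k phi = r_k where
  (G_k)_{ij} = rho(|i - j|), (r_k)_i = rho(i), i,j = 1..k.
Equivalently, Durbin-Levinson gives phi_{kk} iteratively:
  phi_{11} = rho(1)
  phi_{kk} = [rho(k) - sum_{j=1..k-1} phi_{k-1,j} rho(k-j)]
            / [1 - sum_{j=1..k-1} phi_{k-1,j} rho(j)],
  phi_{k,j} = phi_{k-1,j} - phi_{kk} phi_{k-1,k-j},  j = 1..k-1.
Step k = 1:
  phi_11 = rho(1) = 0.112.
Step k = 2:
  phi_22 = [rho(2) - phi_11 rho(1)] / [1 - phi_11 rho(1)] = [-0.3018 - (0.112)(0.112)] / [1 - (0.112)(0.112)]
         = -0.314344 / 0.987456 = -0.318337.
  Update: phi_21 = phi_11 - phi_22 phi_11 = 0.112 - (-0.318337)(0.112) = 0.147654.
Step k = 3:
  phi_33 = [rho(3) - phi_21 rho(2) - phi_22 rho(1)] / [1 - phi_21 rho(1) - phi_22 rho(2)]
    numerator   = 0.1523 - (0.147654)(-0.3018) - (-0.318337)(0.112) = 0.23251568
    denominator = 1 - (0.147654)(0.112) - (-0.318337)(-0.3018) = 0.8873886
  phi_33 = 0.23251568 / 0.8873886 = 0.262.
Therefore phi_{33} = 0.2620.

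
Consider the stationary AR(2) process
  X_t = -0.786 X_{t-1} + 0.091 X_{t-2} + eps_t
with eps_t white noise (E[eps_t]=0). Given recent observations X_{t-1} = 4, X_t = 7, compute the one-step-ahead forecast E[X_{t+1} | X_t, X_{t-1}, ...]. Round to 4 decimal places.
E[X_{t+1} \mid \mathcal F_t] = -5.1380

For an AR(p) model X_t = c + sum_i phi_i X_{t-i} + eps_t, the
one-step-ahead conditional mean is
  E[X_{t+1} | X_t, ...] = c + sum_i phi_i X_{t+1-i}.
Substitute known values:
  E[X_{t+1} | ...] = (-0.786) * (7) + (0.091) * (4)
                   = -5.1380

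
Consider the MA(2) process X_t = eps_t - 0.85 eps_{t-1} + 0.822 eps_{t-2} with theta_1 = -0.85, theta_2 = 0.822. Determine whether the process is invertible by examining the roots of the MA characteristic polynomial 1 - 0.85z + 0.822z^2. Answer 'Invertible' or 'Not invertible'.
\text{Invertible}

The MA(q) characteristic polynomial is P(z) = 1 - 0.85z + 0.822z^2.
Invertibility requires all roots to lie outside the unit circle, i.e. |z| > 1 for every root.
Set 1 + (-0.85) z + (0.822) z^2 = 0, i.e. a z^2 + b z + c = 0 with a = 0.822, b = -0.85, c = 1.
Discriminant D = b^2 - 4ac = (-0.85)^2 - 4*(0.822)*1 = 0.7225 - (3.288) = -2.5655.
D < 0, so the roots are the complex-conjugate pair z = (-b +/- i sqrt(-D)) / (2a) = 0.517 +/- 0.9743i.
For a conjugate pair |z|^2 = z * conj(z) = (product of roots) = c/a = 1/(0.822) = 1.216545, so |z| = sqrt(1.216545) = 1.103 for both roots.
Moduli of all roots: 1.1030, 1.1030.
All moduli strictly greater than 1? Yes.
Verdict: Invertible.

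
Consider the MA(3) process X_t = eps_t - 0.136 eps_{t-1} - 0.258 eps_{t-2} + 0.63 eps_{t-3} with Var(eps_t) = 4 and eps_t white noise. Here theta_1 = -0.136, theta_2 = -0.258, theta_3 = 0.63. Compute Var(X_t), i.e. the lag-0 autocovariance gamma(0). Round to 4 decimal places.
\gamma(0) = 5.9278

For an MA(q) process X_t = eps_t + sum_i theta_i eps_{t-i} with
Var(eps_t) = sigma^2, the variance is
  gamma(0) = sigma^2 * (1 + sum_i theta_i^2).
  sum_i theta_i^2 = (-0.136)^2 + (-0.258)^2 + (0.63)^2 = 0.018496 + 0.066564 + 0.3969 = 0.48196.
  gamma(0) = 4 * (1 + 0.48196) = 4 * 1.48196 = 5.92784, which rounds to 5.9278.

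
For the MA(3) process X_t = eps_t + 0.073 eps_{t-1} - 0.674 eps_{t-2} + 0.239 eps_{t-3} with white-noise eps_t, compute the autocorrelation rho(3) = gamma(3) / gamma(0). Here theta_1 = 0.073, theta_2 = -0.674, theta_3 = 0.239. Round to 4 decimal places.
\rho(3) = 0.1576

For an MA(q) process with theta_0 = 1, the autocovariance is
  gamma(k) = sigma^2 * sum_{i=0..q-k} theta_i * theta_{i+k},
and rho(k) = gamma(k) / gamma(0). Sigma^2 cancels.
  numerator   = (1)*(0.239) = 0.239.
  denominator = (1)^2 + (0.073)^2 + (-0.674)^2 + (0.239)^2 = 1.516726.
  rho(3) = 0.239 / 1.516726 = 0.1576.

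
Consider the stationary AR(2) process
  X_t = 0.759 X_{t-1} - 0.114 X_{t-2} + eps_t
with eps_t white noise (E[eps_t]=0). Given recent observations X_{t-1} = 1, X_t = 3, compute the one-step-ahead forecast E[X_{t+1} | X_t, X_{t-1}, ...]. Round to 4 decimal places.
E[X_{t+1} \mid \mathcal F_t] = 2.1630

For an AR(p) model X_t = c + sum_i phi_i X_{t-i} + eps_t, the
one-step-ahead conditional mean is
  E[X_{t+1} | X_t, ...] = c + sum_i phi_i X_{t+1-i}.
Substitute known values:
  E[X_{t+1} | ...] = (0.759) * (3) + (-0.114) * (1)
                   = 2.1630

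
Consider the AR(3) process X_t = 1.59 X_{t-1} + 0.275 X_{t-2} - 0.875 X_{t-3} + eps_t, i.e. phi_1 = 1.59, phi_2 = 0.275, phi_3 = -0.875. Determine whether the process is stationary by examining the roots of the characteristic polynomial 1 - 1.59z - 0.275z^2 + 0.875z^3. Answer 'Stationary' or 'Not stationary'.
\text{Not stationary}

The AR(p) characteristic polynomial is P(z) = 1 - 1.59z - 0.275z^2 + 0.875z^3.
Stationarity requires all roots to lie outside the unit circle, i.e. |z| > 1 for every root.
Degree 3: look for a simple real root z0 first, then factor out (1 - z/z0) and solve the remaining quadratic.
Testing z0 = 0.8: P(0.8) = 1 + (-1.59)(0.8) + (-0.275)(0.8)^2 + (0.875)(0.8)^3
  = 1 + (-1.272) + (-0.176) + (0.448) = 0.  So z_0 = 0.8 is a root, |z_0| = 0.8.
Divide out the factor (1 - 1.25 z) = (1 - z/z0) (since 1/z0 = 1.25):
  P(z) = (1 - 1.25 z)(1 + (-0.34) z + (-0.7) z^2)
  [check: z-coef -0.34 - (1.25) = -1.59; z^2-coef -0.7 - (1.25)(-0.34) = -0.275; z^3-coef -(1.25)(-0.7) = 0.875.]
Remaining roots from the quadratic factor 1 + (-0.34) z + (-0.7) z^2:
  Set 1 + (-0.34) z + (-0.7) z^2 = 0, i.e. a z^2 + b z + c = 0 with a = -0.7, b = -0.34, c = 1.
  Discriminant D = b^2 - 4ac = (-0.34)^2 - 4*(-0.7)*1 = 0.1156 - (-2.8) = 2.9156.
  D >= 0, so the roots are real: z = (-b +/- sqrt(D)) / (2a) = (0.34 +/- 1.707513) / (-1.4).
    z_1 = (0.34 + 1.707513) / (-1.4) = -1.4625,   |z_1| = 1.4625.
    z_2 = (0.34 - 1.707513) / (-1.4) = 0.9768,   |z_2| = 0.9768.
Moduli of all roots: 0.8000, 1.4625, 0.9768.
All moduli strictly greater than 1? No.
Verdict: Not stationary.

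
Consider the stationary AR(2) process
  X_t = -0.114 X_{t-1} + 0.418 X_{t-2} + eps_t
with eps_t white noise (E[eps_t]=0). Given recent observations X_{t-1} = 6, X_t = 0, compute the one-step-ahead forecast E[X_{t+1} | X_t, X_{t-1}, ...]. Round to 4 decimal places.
E[X_{t+1} \mid \mathcal F_t] = 2.5080

For an AR(p) model X_t = c + sum_i phi_i X_{t-i} + eps_t, the
one-step-ahead conditional mean is
  E[X_{t+1} | X_t, ...] = c + sum_i phi_i X_{t+1-i}.
Substitute known values:
  E[X_{t+1} | ...] = (-0.114) * (0) + (0.418) * (6)
                   = 2.5080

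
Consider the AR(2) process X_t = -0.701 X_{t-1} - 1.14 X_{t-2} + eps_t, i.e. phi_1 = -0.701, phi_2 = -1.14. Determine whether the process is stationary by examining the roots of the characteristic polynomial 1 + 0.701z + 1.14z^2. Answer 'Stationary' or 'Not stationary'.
\text{Not stationary}

The AR(p) characteristic polynomial is P(z) = 1 + 0.701z + 1.14z^2.
Stationarity requires all roots to lie outside the unit circle, i.e. |z| > 1 for every root.
Set 1 + (0.701) z + (1.14) z^2 = 0, i.e. a z^2 + b z + c = 0 with a = 1.14, b = 0.701, c = 1.
Discriminant D = b^2 - 4ac = (0.701)^2 - 4*(1.14)*1 = 0.491401 - (4.56) = -4.068599.
D < 0, so the roots are the complex-conjugate pair z = (-b +/- i sqrt(-D)) / (2a) = -0.3075 +/- 0.8847i.
For a conjugate pair |z|^2 = z * conj(z) = (product of roots) = c/a = 1/(1.14) = 0.877193, so |z| = sqrt(0.877193) = 0.9366 for both roots.
Moduli of all roots: 0.9366, 0.9366.
All moduli strictly greater than 1? No.
Verdict: Not stationary.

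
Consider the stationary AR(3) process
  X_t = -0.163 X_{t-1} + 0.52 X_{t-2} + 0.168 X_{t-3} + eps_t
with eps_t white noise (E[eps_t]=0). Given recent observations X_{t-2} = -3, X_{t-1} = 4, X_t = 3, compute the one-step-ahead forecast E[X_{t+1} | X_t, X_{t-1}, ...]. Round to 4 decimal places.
E[X_{t+1} \mid \mathcal F_t] = 1.0870

For an AR(p) model X_t = c + sum_i phi_i X_{t-i} + eps_t, the
one-step-ahead conditional mean is
  E[X_{t+1} | X_t, ...] = c + sum_i phi_i X_{t+1-i}.
Substitute known values:
  E[X_{t+1} | ...] = (-0.163) * (3) + (0.52) * (4) + (0.168) * (-3)
                   = 1.0870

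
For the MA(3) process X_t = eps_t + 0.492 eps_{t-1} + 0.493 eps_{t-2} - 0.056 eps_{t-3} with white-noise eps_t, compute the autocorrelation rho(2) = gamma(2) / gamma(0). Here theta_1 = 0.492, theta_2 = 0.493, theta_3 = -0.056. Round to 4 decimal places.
\rho(2) = 0.3127

For an MA(q) process with theta_0 = 1, the autocovariance is
  gamma(k) = sigma^2 * sum_{i=0..q-k} theta_i * theta_{i+k},
and rho(k) = gamma(k) / gamma(0). Sigma^2 cancels.
  numerator   = (1)*(0.493) + (0.492)*(-0.056) = 0.465448.
  denominator = (1)^2 + (0.492)^2 + (0.493)^2 + (-0.056)^2 = 1.488249.
  rho(2) = 0.465448 / 1.488249 = 0.3127.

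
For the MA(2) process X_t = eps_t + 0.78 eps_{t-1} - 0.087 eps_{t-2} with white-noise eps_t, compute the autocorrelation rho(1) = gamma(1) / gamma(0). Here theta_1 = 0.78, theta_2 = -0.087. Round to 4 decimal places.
\rho(1) = 0.4407

For an MA(q) process with theta_0 = 1, the autocovariance is
  gamma(k) = sigma^2 * sum_{i=0..q-k} theta_i * theta_{i+k},
and rho(k) = gamma(k) / gamma(0). Sigma^2 cancels.
  numerator   = (1)*(0.78) + (0.78)*(-0.087) = 0.71214.
  denominator = (1)^2 + (0.78)^2 + (-0.087)^2 = 1.615969.
  rho(1) = 0.71214 / 1.615969 = 0.4407.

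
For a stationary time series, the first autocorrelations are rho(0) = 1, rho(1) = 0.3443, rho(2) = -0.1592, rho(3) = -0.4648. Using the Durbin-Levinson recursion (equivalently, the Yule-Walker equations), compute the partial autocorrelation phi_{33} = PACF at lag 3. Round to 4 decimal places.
\phi_{33} = -0.3580

The PACF at lag k is phi_{kk}, the last component of the solution
to the Yule-Walker system G_k phi = r_k where
  (G_k)_{ij} = rho(|i - j|), (r_k)_i = rho(i), i,j = 1..k.
Equivalently, Durbin-Levinson gives phi_{kk} iteratively:
  phi_{11} = rho(1)
  phi_{kk} = [rho(k) - sum_{j=1..k-1} phi_{k-1,j} rho(k-j)]
            / [1 - sum_{j=1..k-1} phi_{k-1,j} rho(j)],
  phi_{k,j} = phi_{k-1,j} - phi_{kk} phi_{k-1,k-j},  j = 1..k-1.
Step k = 1:
  phi_11 = rho(1) = 0.3443.
Step k = 2:
  phi_22 = [rho(2) - phi_11 rho(1)] / [1 - phi_11 rho(1)] = [-0.1592 - (0.3443)(0.3443)] / [1 - (0.3443)(0.3443)]
         = -0.27774249 / 0.88145751 = -0.315095.
  Update: phi_21 = phi_11 - phi_22 phi_11 = 0.3443 - (-0.315095)(0.3443) = 0.452787.
Step k = 3:
  phi_33 = [rho(3) - phi_21 rho(2) - phi_22 rho(1)] / [1 - phi_21 rho(1) - phi_22 rho(2)]
    numerator   = -0.4648 - (0.452787)(-0.1592) - (-0.315095)(0.3443) = -0.28422923
    denominator = 1 - (0.452787)(0.3443) - (-0.315095)(-0.1592) = 0.79394235
  phi_33 = -0.28422923 / 0.79394235 = -0.358.
Therefore phi_{33} = -0.3580.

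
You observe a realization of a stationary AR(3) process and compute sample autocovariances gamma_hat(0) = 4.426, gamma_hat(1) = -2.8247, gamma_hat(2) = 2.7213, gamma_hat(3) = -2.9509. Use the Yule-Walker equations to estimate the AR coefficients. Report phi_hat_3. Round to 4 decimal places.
\hat\phi_{3} = -0.3620

The Yule-Walker equations for an AR(p) process read, in matrix form,
  Gamma_p phi = r_p,   with   (Gamma_p)_{ij} = gamma(|i - j|),
                       (r_p)_i = gamma(i),   i,j = 1..p.
Substitute the sample gammas (Toeplitz matrix and right-hand side of size 3):
  Gamma_p = [[4.426, -2.8247, 2.7213], [-2.8247, 4.426, -2.8247], [2.7213, -2.8247, 4.426]]
  r_p     = [-2.8247, 2.7213, -2.9509]
Written out (R1..R3):
  (R1) 4.426 phi_1 - 2.8247 phi_2 + 2.7213 phi_3 = -2.8247
  (R2) -2.8247 phi_1 + 4.426 phi_2 - 2.8247 phi_3 = 2.7213
  (R3) 2.7213 phi_1 - 2.8247 phi_2 + 4.426 phi_3 = -2.9509
Gaussian elimination:
  R2 <- R2 - (-2.8247/4.426) R1 = R2 - (-0.638206) R1:  2.623259 phi_2 - 1.08795 phi_3 = 0.918559
  R3 <- R3 - (2.7213/4.426) R1 = R3 - (0.614844) R1:  -1.08795 phi_2 + 2.752825 phi_3 = -1.21415
  R3 <- R3 - (-1.08795/2.623259) R2 = R3 - (-0.414732) R2:  2.301617 phi_3 = -0.833194
Back-substitution:
  phi_hat_3 = -0.833194 / 2.301617 = -0.362004
  phi_hat_2 = (0.918559 - (-1.08795)(-0.362004)) / 2.623259 = 0.200025
  phi_hat_1 = (-2.8247 - (-2.8247)(0.200025) - (2.7213)(-0.362004)) / 4.426 = -0.287973
So phi_hat = [-0.2880, 0.2000, -0.3620].
Therefore phi_hat_3 = -0.3620.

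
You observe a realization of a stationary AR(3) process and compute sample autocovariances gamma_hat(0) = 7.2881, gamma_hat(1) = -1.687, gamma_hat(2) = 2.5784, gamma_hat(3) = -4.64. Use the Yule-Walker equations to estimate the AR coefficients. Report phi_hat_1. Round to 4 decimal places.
\hat\phi_{1} = 0.0310

The Yule-Walker equations for an AR(p) process read, in matrix form,
  Gamma_p phi = r_p,   with   (Gamma_p)_{ij} = gamma(|i - j|),
                       (r_p)_i = gamma(i),   i,j = 1..p.
Substitute the sample gammas (Toeplitz matrix and right-hand side of size 3):
  Gamma_p = [[7.2881, -1.687, 2.5784], [-1.687, 7.2881, -1.687], [2.5784, -1.687, 7.2881]]
  r_p     = [-1.687, 2.5784, -4.64]
Written out (R1..R3):
  (R1) 7.2881 phi_1 - 1.687 phi_2 + 2.5784 phi_3 = -1.687
  (R2) -1.687 phi_1 + 7.2881 phi_2 - 1.687 phi_3 = 2.5784
  (R3) 2.5784 phi_1 - 1.687 phi_2 + 7.2881 phi_3 = -4.64
Gaussian elimination:
  R2 <- R2 - (-1.687/7.2881) R1 = R2 - (-0.231473) R1:  6.897605 phi_2 - 1.090169 phi_3 = 2.187905
  R3 <- R3 - (2.5784/7.2881) R1 = R3 - (0.353782) R1:  -1.090169 phi_2 + 6.375908 phi_3 = -4.043169
  R3 <- R3 - (-1.090169/6.897605) R2 = R3 - (-0.15805) R2:  6.203606 phi_3 = -3.69737
Back-substitution:
  phi_hat_3 = -3.69737 / 6.203606 = -0.596003
  phi_hat_2 = (2.187905 - (-1.090169)(-0.596003)) / 6.897605 = 0.222999
  phi_hat_1 = (-1.687 - (-1.687)(0.222999) - (2.5784)(-0.596003)) / 7.2881 = 0.031
So phi_hat = [0.0310, 0.2230, -0.5960].
Therefore phi_hat_1 = 0.0310.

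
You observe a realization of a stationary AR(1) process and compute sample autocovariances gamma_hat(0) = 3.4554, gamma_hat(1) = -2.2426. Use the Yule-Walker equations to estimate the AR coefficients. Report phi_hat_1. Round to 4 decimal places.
\hat\phi_{1} = -0.6490

The Yule-Walker equations for an AR(p) process read, in matrix form,
  Gamma_p phi = r_p,   with   (Gamma_p)_{ij} = gamma(|i - j|),
                       (r_p)_i = gamma(i),   i,j = 1..p.
Substitute the sample gammas (Toeplitz matrix and right-hand side of size 1):
  Gamma_p = [[3.4554]]
  r_p     = [-2.2426]
With p = 1 this is the single equation gamma(0) phi_1 = gamma(1):
  phi_hat_1 = gamma(1) / gamma(0) = -2.2426 / 3.4554 = -0.6490.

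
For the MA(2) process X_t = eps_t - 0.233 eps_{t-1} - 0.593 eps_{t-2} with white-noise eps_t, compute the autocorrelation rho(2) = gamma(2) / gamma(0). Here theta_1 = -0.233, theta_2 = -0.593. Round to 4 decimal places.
\rho(2) = -0.4218

For an MA(q) process with theta_0 = 1, the autocovariance is
  gamma(k) = sigma^2 * sum_{i=0..q-k} theta_i * theta_{i+k},
and rho(k) = gamma(k) / gamma(0). Sigma^2 cancels.
  numerator   = (1)*(-0.593) = -0.593.
  denominator = (1)^2 + (-0.233)^2 + (-0.593)^2 = 1.405938.
  rho(2) = -0.593 / 1.405938 = -0.4218.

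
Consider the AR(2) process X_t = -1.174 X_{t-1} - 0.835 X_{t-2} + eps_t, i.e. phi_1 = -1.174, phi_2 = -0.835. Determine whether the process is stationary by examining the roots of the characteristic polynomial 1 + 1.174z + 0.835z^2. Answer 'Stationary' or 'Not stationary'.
\text{Stationary}

The AR(p) characteristic polynomial is P(z) = 1 + 1.174z + 0.835z^2.
Stationarity requires all roots to lie outside the unit circle, i.e. |z| > 1 for every root.
Set 1 + (1.174) z + (0.835) z^2 = 0, i.e. a z^2 + b z + c = 0 with a = 0.835, b = 1.174, c = 1.
Discriminant D = b^2 - 4ac = (1.174)^2 - 4*(0.835)*1 = 1.378276 - (3.34) = -1.961724.
D < 0, so the roots are the complex-conjugate pair z = (-b +/- i sqrt(-D)) / (2a) = -0.703 +/- 0.8387i.
For a conjugate pair |z|^2 = z * conj(z) = (product of roots) = c/a = 1/(0.835) = 1.197605, so |z| = sqrt(1.197605) = 1.0944 for both roots.
Moduli of all roots: 1.0944, 1.0944.
All moduli strictly greater than 1? Yes.
Verdict: Stationary.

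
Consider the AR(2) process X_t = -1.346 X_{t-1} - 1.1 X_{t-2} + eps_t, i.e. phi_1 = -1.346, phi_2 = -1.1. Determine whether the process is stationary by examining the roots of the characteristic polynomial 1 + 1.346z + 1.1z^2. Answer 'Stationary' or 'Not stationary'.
\text{Not stationary}

The AR(p) characteristic polynomial is P(z) = 1 + 1.346z + 1.1z^2.
Stationarity requires all roots to lie outside the unit circle, i.e. |z| > 1 for every root.
Set 1 + (1.346) z + (1.1) z^2 = 0, i.e. a z^2 + b z + c = 0 with a = 1.1, b = 1.346, c = 1.
Discriminant D = b^2 - 4ac = (1.346)^2 - 4*(1.1)*1 = 1.811716 - (4.4) = -2.588284.
D < 0, so the roots are the complex-conjugate pair z = (-b +/- i sqrt(-D)) / (2a) = -0.6118 +/- 0.7313i.
For a conjugate pair |z|^2 = z * conj(z) = (product of roots) = c/a = 1/(1.1) = 0.909091, so |z| = sqrt(0.909091) = 0.9535 for both roots.
Moduli of all roots: 0.9535, 0.9535.
All moduli strictly greater than 1? No.
Verdict: Not stationary.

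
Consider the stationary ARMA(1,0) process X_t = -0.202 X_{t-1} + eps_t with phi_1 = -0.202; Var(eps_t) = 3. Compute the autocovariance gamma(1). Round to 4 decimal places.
\gamma(1) = -0.6318

Multiply the model equation by X_{t-k} and take expectations. With theta_0 = psi_0 = 1 and psi_j the MA(infinity) weights, this gives
  gamma(k) - sum_i phi_i gamma(k-i) = c_k,
  c_k = sigma^2 * sum_{j=k..q} theta_j psi_{j-k}   (c_k = 0 for k > q),
using gamma(-m) = gamma(m).
Pure AR (q = 0): c_0 = sigma^2 = 3, c_k = 0 for k >= 1.
Equations for k = 0 and k = 1 (AR order 1):
  gamma(0) = phi_1 gamma(1) + c_0
  gamma(1) = phi_1 gamma(0) + c_1
Substituting the second into the first: gamma(0) (1 - phi_1^2) = c_0 + phi_1 c_1, so
  gamma(0) = c_0 / (1 - phi_1^2) = 3 / (1 - (-0.202)^2) = 3 / 0.959196 = 3.127619.
  gamma(1) = phi_1 gamma(0) = (-0.202)(3.127619) = -0.631779.
Therefore gamma(1) = -0.6318 (to 4 decimal places).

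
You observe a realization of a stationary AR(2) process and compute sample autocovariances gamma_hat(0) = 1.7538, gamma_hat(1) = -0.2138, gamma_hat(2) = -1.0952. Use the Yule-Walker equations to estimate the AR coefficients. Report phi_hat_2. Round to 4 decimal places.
\hat\phi_{2} = -0.6490

The Yule-Walker equations for an AR(p) process read, in matrix form,
  Gamma_p phi = r_p,   with   (Gamma_p)_{ij} = gamma(|i - j|),
                       (r_p)_i = gamma(i),   i,j = 1..p.
Substitute the sample gammas (Toeplitz matrix and right-hand side of size 2):
  Gamma_p = [[1.7538, -0.2138], [-0.2138, 1.7538]]
  r_p     = [-0.2138, -1.0952]
Written out:
  1.7538 phi_1 - 0.2138 phi_2 = -0.2138
  -0.2138 phi_1 + 1.7538 phi_2 = -1.0952
Solve by Cramer's rule:
  det = gamma(0)^2 - gamma(1)^2 = (1.7538)^2 - (-0.2138)^2 = 3.07581444 - 0.04571044 = 3.030104
  phi_hat_1 = [gamma(1) gamma(0) - gamma(1) gamma(2)] / det = [(-0.2138)(1.7538) - (-0.2138)(-1.0952)] / 3.030104 = -0.6091162 / 3.030104 = -0.201
  phi_hat_2 = [gamma(0) gamma(2) - gamma(1)^2] / det = [(1.7538)(-1.0952) - (-0.2138)^2] / 3.030104 = -1.9664722 / 3.030104 = -0.649
So phi_hat = [-0.2010, -0.6490].
Therefore phi_hat_2 = -0.6490.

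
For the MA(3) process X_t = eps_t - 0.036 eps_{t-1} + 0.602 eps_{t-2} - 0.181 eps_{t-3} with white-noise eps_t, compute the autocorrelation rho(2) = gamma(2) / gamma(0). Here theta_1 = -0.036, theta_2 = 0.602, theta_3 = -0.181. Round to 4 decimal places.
\rho(2) = 0.4358

For an MA(q) process with theta_0 = 1, the autocovariance is
  gamma(k) = sigma^2 * sum_{i=0..q-k} theta_i * theta_{i+k},
and rho(k) = gamma(k) / gamma(0). Sigma^2 cancels.
  numerator   = (1)*(0.602) + (-0.036)*(-0.181) = 0.608516.
  denominator = (1)^2 + (-0.036)^2 + (0.602)^2 + (-0.181)^2 = 1.396461.
  rho(2) = 0.608516 / 1.396461 = 0.4358.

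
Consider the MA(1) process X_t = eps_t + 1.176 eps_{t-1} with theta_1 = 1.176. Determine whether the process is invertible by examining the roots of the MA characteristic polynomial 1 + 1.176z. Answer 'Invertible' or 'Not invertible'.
\text{Not invertible}

The MA(q) characteristic polynomial is P(z) = 1 + 1.176z.
Invertibility requires all roots to lie outside the unit circle, i.e. |z| > 1 for every root.
This is linear in z: 1 + (1.176) z = 0  =>  z = -1/(1.176) = -0.85034,  |z| = 0.85034.
Moduli of all roots: 0.8503.
All moduli strictly greater than 1? No.
Verdict: Not invertible.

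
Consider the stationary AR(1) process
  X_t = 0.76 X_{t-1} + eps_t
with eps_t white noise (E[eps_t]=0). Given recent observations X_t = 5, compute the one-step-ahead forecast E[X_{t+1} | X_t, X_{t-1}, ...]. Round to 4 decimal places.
E[X_{t+1} \mid \mathcal F_t] = 3.8000

For an AR(p) model X_t = c + sum_i phi_i X_{t-i} + eps_t, the
one-step-ahead conditional mean is
  E[X_{t+1} | X_t, ...] = c + sum_i phi_i X_{t+1-i}.
Substitute known values:
  E[X_{t+1} | ...] = (0.76) * (5)
                   = 3.8000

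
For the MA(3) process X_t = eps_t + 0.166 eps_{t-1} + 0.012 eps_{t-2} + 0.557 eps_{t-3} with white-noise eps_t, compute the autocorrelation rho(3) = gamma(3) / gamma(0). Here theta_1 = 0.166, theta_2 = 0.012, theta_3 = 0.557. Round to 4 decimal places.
\rho(3) = 0.4163

For an MA(q) process with theta_0 = 1, the autocovariance is
  gamma(k) = sigma^2 * sum_{i=0..q-k} theta_i * theta_{i+k},
and rho(k) = gamma(k) / gamma(0). Sigma^2 cancels.
  numerator   = (1)*(0.557) = 0.557.
  denominator = (1)^2 + (0.166)^2 + (0.012)^2 + (0.557)^2 = 1.337949.
  rho(3) = 0.557 / 1.337949 = 0.4163.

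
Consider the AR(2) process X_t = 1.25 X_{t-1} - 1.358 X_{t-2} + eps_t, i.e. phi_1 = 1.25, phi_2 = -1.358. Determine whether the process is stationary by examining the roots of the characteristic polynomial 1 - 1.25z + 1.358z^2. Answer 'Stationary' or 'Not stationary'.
\text{Not stationary}

The AR(p) characteristic polynomial is P(z) = 1 - 1.25z + 1.358z^2.
Stationarity requires all roots to lie outside the unit circle, i.e. |z| > 1 for every root.
Set 1 + (-1.25) z + (1.358) z^2 = 0, i.e. a z^2 + b z + c = 0 with a = 1.358, b = -1.25, c = 1.
Discriminant D = b^2 - 4ac = (-1.25)^2 - 4*(1.358)*1 = 1.5625 - (5.432) = -3.8695.
D < 0, so the roots are the complex-conjugate pair z = (-b +/- i sqrt(-D)) / (2a) = 0.4602 +/- 0.7243i.
For a conjugate pair |z|^2 = z * conj(z) = (product of roots) = c/a = 1/(1.358) = 0.736377, so |z| = sqrt(0.736377) = 0.8581 for both roots.
Moduli of all roots: 0.8581, 0.8581.
All moduli strictly greater than 1? No.
Verdict: Not stationary.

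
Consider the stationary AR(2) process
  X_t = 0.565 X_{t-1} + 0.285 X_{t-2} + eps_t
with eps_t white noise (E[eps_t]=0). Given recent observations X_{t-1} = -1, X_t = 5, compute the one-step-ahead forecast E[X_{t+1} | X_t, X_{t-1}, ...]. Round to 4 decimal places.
E[X_{t+1} \mid \mathcal F_t] = 2.5400

For an AR(p) model X_t = c + sum_i phi_i X_{t-i} + eps_t, the
one-step-ahead conditional mean is
  E[X_{t+1} | X_t, ...] = c + sum_i phi_i X_{t+1-i}.
Substitute known values:
  E[X_{t+1} | ...] = (0.565) * (5) + (0.285) * (-1)
                   = 2.5400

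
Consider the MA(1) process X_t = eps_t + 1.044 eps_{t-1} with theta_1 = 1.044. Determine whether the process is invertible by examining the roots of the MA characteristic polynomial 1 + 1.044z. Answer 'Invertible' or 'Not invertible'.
\text{Not invertible}

The MA(q) characteristic polynomial is P(z) = 1 + 1.044z.
Invertibility requires all roots to lie outside the unit circle, i.e. |z| > 1 for every root.
This is linear in z: 1 + (1.044) z = 0  =>  z = -1/(1.044) = -0.957854,  |z| = 0.957854.
Moduli of all roots: 0.9579.
All moduli strictly greater than 1? No.
Verdict: Not invertible.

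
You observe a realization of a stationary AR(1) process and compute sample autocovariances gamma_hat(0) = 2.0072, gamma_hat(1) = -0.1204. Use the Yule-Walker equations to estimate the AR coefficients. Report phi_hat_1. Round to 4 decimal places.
\hat\phi_{1} = -0.0600

The Yule-Walker equations for an AR(p) process read, in matrix form,
  Gamma_p phi = r_p,   with   (Gamma_p)_{ij} = gamma(|i - j|),
                       (r_p)_i = gamma(i),   i,j = 1..p.
Substitute the sample gammas (Toeplitz matrix and right-hand side of size 1):
  Gamma_p = [[2.0072]]
  r_p     = [-0.1204]
With p = 1 this is the single equation gamma(0) phi_1 = gamma(1):
  phi_hat_1 = gamma(1) / gamma(0) = -0.1204 / 2.0072 = -0.0600.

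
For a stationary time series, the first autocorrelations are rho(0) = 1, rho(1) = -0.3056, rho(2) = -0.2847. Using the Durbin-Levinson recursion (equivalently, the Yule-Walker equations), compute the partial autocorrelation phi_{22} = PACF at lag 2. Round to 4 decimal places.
\phi_{22} = -0.4170

The PACF at lag k is phi_{kk}, the last component of the solution
to the Yule-Walker system G_k phi = r_k where
  (G_k)_{ij} = rho(|i - j|), (r_k)_i = rho(i), i,j = 1..k.
Equivalently, Durbin-Levinson gives phi_{kk} iteratively:
  phi_{11} = rho(1)
  phi_{kk} = [rho(k) - sum_{j=1..k-1} phi_{k-1,j} rho(k-j)]
            / [1 - sum_{j=1..k-1} phi_{k-1,j} rho(j)],
  phi_{k,j} = phi_{k-1,j} - phi_{kk} phi_{k-1,k-j},  j = 1..k-1.
Step k = 1:
  phi_11 = rho(1) = -0.3056.
Step k = 2:
  phi_22 = [rho(2) - phi_11 rho(1)] / [1 - phi_11 rho(1)] = [-0.2847 - (-0.3056)(-0.3056)] / [1 - (-0.3056)(-0.3056)]
         = -0.37809136 / 0.90660864 = -0.417.
Therefore phi_{22} = -0.4170.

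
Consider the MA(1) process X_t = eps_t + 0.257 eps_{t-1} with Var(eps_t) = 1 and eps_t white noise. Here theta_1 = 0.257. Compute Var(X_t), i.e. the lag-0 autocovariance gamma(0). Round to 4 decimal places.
\gamma(0) = 1.0660

For an MA(q) process X_t = eps_t + sum_i theta_i eps_{t-i} with
Var(eps_t) = sigma^2, the variance is
  gamma(0) = sigma^2 * (1 + sum_i theta_i^2).
  sum_i theta_i^2 = (0.257)^2 = 0.066049.
  gamma(0) = 1 * (1 + 0.066049) = 1 * 1.066049 = 1.066049, which rounds to 1.0660.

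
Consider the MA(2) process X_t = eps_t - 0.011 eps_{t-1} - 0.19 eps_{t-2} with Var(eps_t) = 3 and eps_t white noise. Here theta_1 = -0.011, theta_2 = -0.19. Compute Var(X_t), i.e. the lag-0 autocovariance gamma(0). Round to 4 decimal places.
\gamma(0) = 3.1087

For an MA(q) process X_t = eps_t + sum_i theta_i eps_{t-i} with
Var(eps_t) = sigma^2, the variance is
  gamma(0) = sigma^2 * (1 + sum_i theta_i^2).
  sum_i theta_i^2 = (-0.011)^2 + (-0.19)^2 = 0.000121 + 0.0361 = 0.036221.
  gamma(0) = 3 * (1 + 0.036221) = 3 * 1.036221 = 3.108663, which rounds to 3.1087.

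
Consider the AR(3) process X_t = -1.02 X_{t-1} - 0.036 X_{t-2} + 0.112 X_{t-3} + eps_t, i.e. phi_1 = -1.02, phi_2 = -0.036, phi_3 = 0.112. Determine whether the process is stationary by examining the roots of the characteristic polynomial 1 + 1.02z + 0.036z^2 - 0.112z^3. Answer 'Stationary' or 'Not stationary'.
\text{Stationary}

The AR(p) characteristic polynomial is P(z) = 1 + 1.02z + 0.036z^2 - 0.112z^3.
Stationarity requires all roots to lie outside the unit circle, i.e. |z| > 1 for every root.
Degree 3: look for a simple real root z0 first, then factor out (1 - z/z0) and solve the remaining quadratic.
Testing z0 = -1.25: P(-1.25) = 1 + (1.02)(-1.25) + (0.036)(-1.25)^2 + (-0.112)(-1.25)^3
  = 1 + (-1.275) + (0.05625) + (0.21875) = 0.  So z_0 = -1.25 is a root, |z_0| = 1.25.
Divide out the factor (1 + 0.8 z) = (1 - z/z0) (since 1/z0 = -0.8):
  P(z) = (1 + 0.8 z)(1 + (0.22) z + (-0.14) z^2)
  [check: z-coef 0.22 - (-0.8) = 1.02; z^2-coef -0.14 - (-0.8)(0.22) = 0.036; z^3-coef -(-0.8)(-0.14) = -0.112.]
Remaining roots from the quadratic factor 1 + (0.22) z + (-0.14) z^2:
  Set 1 + (0.22) z + (-0.14) z^2 = 0, i.e. a z^2 + b z + c = 0 with a = -0.14, b = 0.22, c = 1.
  Discriminant D = b^2 - 4ac = (0.22)^2 - 4*(-0.14)*1 = 0.0484 - (-0.56) = 0.6084.
  D >= 0, so the roots are real: z = (-b +/- sqrt(D)) / (2a) = (-0.22 +/- 0.78) / (-0.28).
    z_1 = (-0.22 + 0.78) / (-0.28) = -2,   |z_1| = 2.
    z_2 = (-0.22 - 0.78) / (-0.28) = 3.5714,   |z_2| = 3.5714.
Moduli of all roots: 1.2500, 2.0000, 3.5714.
All moduli strictly greater than 1? Yes.
Verdict: Stationary.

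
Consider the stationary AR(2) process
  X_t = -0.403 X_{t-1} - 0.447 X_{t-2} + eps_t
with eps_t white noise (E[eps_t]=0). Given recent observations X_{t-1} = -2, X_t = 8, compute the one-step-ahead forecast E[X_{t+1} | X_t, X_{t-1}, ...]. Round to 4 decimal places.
E[X_{t+1} \mid \mathcal F_t] = -2.3300

For an AR(p) model X_t = c + sum_i phi_i X_{t-i} + eps_t, the
one-step-ahead conditional mean is
  E[X_{t+1} | X_t, ...] = c + sum_i phi_i X_{t+1-i}.
Substitute known values:
  E[X_{t+1} | ...] = (-0.403) * (8) + (-0.447) * (-2)
                   = -2.3300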